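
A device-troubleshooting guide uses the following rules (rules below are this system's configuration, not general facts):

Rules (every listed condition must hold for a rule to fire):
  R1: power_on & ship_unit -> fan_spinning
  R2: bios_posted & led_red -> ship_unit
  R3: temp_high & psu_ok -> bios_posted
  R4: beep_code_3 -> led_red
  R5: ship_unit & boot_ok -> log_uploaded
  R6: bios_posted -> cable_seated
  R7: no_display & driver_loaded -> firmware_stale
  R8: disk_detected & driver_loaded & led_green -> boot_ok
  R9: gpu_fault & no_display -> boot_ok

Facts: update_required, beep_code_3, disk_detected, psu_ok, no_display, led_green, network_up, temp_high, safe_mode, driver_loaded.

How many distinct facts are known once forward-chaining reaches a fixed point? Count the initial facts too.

Round 1 fires R3, R4, R7, R8, giving bios_posted, led_red, firmware_stale, boot_ok.
Round 2 fires R2, R6, giving ship_unit, cable_seated.
Round 3 fires R5, giving log_uploaded.
Closure: {beep_code_3, bios_posted, boot_ok, cable_seated, disk_detected, driver_loaded, firmware_stale, led_green, led_red, log_uploaded, network_up, no_display, psu_ok, safe_mode, ship_unit, temp_high, update_required} — 17 facts.

17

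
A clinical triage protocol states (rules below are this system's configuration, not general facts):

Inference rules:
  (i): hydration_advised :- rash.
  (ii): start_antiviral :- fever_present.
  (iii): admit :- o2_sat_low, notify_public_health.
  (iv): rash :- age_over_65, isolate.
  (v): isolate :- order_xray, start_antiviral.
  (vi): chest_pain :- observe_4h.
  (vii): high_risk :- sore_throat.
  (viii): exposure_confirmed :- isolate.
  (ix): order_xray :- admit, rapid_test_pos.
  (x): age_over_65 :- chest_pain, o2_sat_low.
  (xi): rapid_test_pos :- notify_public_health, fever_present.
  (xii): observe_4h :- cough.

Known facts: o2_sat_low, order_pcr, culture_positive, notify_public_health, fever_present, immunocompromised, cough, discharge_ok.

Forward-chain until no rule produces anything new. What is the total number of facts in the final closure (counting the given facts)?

19

Round 1: (ii) [start_antiviral :- fever_present.]; (iii) [admit :- o2_sat_low, notify_public_health.]; (xi) [rapid_test_pos :- notify_public_health, fever_present.]; (xii) [observe_4h :- cough.]. New: start_antiviral, admit, rapid_test_pos, observe_4h.
Round 2: (vi) [chest_pain :- observe_4h.]; (ix) [order_xray :- admit, rapid_test_pos.]. New: chest_pain, order_xray.
Round 3: (v) [isolate :- order_xray, start_antiviral.]; (x) [age_over_65 :- chest_pain, o2_sat_low.]. New: isolate, age_over_65.
Round 4: (iv) [rash :- age_over_65, isolate.]; (viii) [exposure_confirmed :- isolate.]. New: rash, exposure_confirmed.
Round 5: (i) [hydration_advised :- rash.]. New: hydration_advised.
Closure: {admit, age_over_65, chest_pain, cough, culture_positive, discharge_ok, exposure_confirmed, fever_present, hydration_advised, immunocompromised, isolate, notify_public_health, o2_sat_low, observe_4h, order_pcr, order_xray, rapid_test_pos, rash, start_antiviral} — 19 facts.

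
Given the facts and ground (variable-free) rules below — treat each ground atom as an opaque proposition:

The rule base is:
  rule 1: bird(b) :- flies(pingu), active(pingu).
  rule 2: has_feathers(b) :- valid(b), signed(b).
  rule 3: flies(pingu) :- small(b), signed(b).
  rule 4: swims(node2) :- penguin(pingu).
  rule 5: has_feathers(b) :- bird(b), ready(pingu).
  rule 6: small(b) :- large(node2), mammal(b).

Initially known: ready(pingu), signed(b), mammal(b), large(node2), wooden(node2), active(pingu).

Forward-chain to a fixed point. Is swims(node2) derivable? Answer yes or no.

[1] rule 6 [small(b) :- large(node2), mammal(b).]. ⇒ new: small(b).
[2] rule 3 [flies(pingu) :- small(b), signed(b).]. ⇒ new: flies(pingu).
[3] rule 1 [bird(b) :- flies(pingu), active(pingu).]. ⇒ new: bird(b).
[4] rule 5 [has_feathers(b) :- bird(b), ready(pingu).]. ⇒ new: has_feathers(b).
Fixed point reached. swims(node2) is concluded only by rule 4; rule 4 needs penguin(pingu) (never derived).

no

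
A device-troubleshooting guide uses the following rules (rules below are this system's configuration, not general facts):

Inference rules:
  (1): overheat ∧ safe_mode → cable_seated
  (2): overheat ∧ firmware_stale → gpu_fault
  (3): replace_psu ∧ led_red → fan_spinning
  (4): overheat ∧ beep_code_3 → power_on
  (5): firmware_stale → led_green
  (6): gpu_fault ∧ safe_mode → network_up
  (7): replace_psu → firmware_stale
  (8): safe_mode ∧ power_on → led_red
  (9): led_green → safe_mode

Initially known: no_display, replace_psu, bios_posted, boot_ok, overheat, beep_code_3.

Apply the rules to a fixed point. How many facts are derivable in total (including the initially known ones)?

15

Round 1 fires (4), (7), giving power_on, firmware_stale.
Round 2 fires (2), (5), giving gpu_fault, led_green.
Round 3 fires (9), giving safe_mode.
Round 4 fires (1), (6), (8), giving cable_seated, network_up, led_red.
Round 5 fires (3), giving fan_spinning.
Closure: {beep_code_3, bios_posted, boot_ok, cable_seated, fan_spinning, firmware_stale, gpu_fault, led_green, led_red, network_up, no_display, overheat, power_on, replace_psu, safe_mode} — 15 facts.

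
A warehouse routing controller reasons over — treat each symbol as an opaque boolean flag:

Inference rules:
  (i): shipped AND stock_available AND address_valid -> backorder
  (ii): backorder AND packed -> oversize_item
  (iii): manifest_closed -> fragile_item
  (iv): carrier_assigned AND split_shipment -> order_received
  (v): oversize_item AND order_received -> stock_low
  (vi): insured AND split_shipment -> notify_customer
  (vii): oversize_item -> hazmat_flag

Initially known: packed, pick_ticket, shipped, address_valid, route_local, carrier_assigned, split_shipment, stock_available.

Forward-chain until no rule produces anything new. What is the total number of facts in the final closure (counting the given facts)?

13

[1] (i) [shipped AND stock_available AND address_valid -> backorder]; (iv) [carrier_assigned AND split_shipment -> order_received]. ⇒ new: backorder, order_received.
[2] (ii) [backorder AND packed -> oversize_item]. ⇒ new: oversize_item.
[3] (v) [oversize_item AND order_received -> stock_low]; (vii) [oversize_item -> hazmat_flag]. ⇒ new: stock_low, hazmat_flag.
Closure: {address_valid, backorder, carrier_assigned, hazmat_flag, order_received, oversize_item, packed, pick_ticket, route_local, shipped, split_shipment, stock_available, stock_low} — 13 facts.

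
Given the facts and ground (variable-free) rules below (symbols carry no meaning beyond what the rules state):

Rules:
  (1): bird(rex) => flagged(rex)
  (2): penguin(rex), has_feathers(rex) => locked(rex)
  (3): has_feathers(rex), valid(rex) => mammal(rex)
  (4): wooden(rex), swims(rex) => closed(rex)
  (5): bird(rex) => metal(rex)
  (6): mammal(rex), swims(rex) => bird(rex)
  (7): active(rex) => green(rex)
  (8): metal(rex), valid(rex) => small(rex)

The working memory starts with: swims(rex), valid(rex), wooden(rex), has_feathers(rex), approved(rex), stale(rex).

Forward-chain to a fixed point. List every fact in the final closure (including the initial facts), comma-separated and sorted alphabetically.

Round 1 — (3), (4), derive mammal(rex), closed(rex).
Round 2 — (6), derive bird(rex).
Round 3 — (1), (5), derive flagged(rex), metal(rex).
Round 4 — (8), derive small(rex).

approved(rex), bird(rex), closed(rex), flagged(rex), has_feathers(rex), mammal(rex), metal(rex), small(rex), stale(rex), swims(rex), valid(rex), wooden(rex)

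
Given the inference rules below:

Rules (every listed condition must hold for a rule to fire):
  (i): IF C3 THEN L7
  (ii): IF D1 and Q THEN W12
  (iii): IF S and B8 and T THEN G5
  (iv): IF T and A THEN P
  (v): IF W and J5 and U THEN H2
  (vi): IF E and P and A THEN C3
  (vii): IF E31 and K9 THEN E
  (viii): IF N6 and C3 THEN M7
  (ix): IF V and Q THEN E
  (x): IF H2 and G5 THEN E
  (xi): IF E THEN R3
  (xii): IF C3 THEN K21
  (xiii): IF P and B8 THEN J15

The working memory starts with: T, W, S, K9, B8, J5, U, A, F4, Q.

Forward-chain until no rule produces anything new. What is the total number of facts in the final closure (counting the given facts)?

19

Round 1: (iii) [IF S and B8 and T THEN G5]; (iv) [IF T and A THEN P]; (v) [IF W and J5 and U THEN H2]. New: G5, P, H2.
Round 2: (x) [IF H2 and G5 THEN E]; (xiii) [IF P and B8 THEN J15]. New: E, J15.
Round 3: (vi) [IF E and P and A THEN C3]; (xi) [IF E THEN R3]. New: C3, R3.
Round 4: (i) [IF C3 THEN L7]; (xii) [IF C3 THEN K21]. New: L7, K21.
Closure: {A, B8, C3, E, F4, G5, H2, J15, J5, K21, K9, L7, P, Q, R3, S, T, U, W} — 19 facts.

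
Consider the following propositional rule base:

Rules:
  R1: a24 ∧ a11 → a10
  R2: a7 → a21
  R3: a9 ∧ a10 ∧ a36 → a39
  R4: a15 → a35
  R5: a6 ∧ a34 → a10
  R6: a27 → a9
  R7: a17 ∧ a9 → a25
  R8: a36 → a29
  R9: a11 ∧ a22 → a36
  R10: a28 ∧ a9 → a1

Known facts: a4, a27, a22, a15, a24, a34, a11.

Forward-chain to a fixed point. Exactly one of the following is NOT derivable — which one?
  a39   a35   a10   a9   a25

Round 1 fires R1, R4, R6, R9, giving a10, a35, a9, a36.
Round 2 fires R3, R8, giving a39, a29.
Derived: a39 (round 2), a9 (round 1), a10 (round 1), a35 (round 1). a25 never appears in any round.

a25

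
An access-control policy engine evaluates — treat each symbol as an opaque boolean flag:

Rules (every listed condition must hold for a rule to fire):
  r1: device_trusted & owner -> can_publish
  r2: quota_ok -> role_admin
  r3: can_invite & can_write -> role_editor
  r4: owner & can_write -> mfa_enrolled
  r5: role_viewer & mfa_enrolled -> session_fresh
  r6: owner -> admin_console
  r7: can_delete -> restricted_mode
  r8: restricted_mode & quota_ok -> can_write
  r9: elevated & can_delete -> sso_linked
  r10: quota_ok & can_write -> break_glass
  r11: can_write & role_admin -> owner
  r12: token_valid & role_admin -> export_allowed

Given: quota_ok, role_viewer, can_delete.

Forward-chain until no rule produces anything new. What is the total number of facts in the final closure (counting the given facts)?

11

Round 1: r2 [quota_ok -> role_admin]; r7 [can_delete -> restricted_mode]. Adds role_admin, restricted_mode.
Round 2: r8 [restricted_mode & quota_ok -> can_write]. Adds can_write.
Round 3: r10 [quota_ok & can_write -> break_glass]; r11 [can_write & role_admin -> owner]. Adds break_glass, owner.
Round 4: r4 [owner & can_write -> mfa_enrolled]; r6 [owner -> admin_console]. Adds mfa_enrolled, admin_console.
Round 5: r5 [role_viewer & mfa_enrolled -> session_fresh]. Adds session_fresh.
Closure: {admin_console, break_glass, can_delete, can_write, mfa_enrolled, owner, quota_ok, restricted_mode, role_admin, role_viewer, session_fresh} — 11 facts.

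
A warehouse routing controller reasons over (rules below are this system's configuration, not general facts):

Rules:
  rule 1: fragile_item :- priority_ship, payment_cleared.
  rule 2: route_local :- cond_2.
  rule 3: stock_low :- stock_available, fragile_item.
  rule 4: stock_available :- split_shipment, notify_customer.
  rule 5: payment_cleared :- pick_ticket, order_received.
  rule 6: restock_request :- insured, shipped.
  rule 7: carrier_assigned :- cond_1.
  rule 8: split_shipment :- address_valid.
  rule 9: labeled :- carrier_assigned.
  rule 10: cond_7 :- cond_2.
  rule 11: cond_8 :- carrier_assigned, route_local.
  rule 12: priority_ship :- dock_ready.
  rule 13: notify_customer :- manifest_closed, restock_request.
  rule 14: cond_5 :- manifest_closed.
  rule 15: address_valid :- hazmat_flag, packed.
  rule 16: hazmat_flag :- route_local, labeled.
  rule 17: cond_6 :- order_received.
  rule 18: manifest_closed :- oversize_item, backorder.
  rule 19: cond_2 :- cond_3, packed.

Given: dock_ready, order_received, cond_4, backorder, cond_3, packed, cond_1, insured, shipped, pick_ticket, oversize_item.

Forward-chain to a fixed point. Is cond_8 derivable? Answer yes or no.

Round 1: rule 5 [payment_cleared :- pick_ticket, order_received.]; rule 6 [restock_request :- insured, shipped.]; rule 7 [carrier_assigned :- cond_1.]; rule 12 [priority_ship :- dock_ready.]; rule 17 [cond_6 :- order_received.]; rule 18 [manifest_closed :- oversize_item, backorder.]; rule 19 [cond_2 :- cond_3, packed.]. Adds payment_cleared, restock_request, carrier_assigned, priority_ship, cond_6, manifest_closed, cond_2.
Round 2: rule 1 [fragile_item :- priority_ship, payment_cleared.]; rule 2 [route_local :- cond_2.]; rule 9 [labeled :- carrier_assigned.]; rule 10 [cond_7 :- cond_2.]; rule 13 [notify_customer :- manifest_closed, restock_request.]; rule 14 [cond_5 :- manifest_closed.]. Adds fragile_item, route_local, labeled, cond_7, notify_customer, cond_5.
Round 3: rule 11 [cond_8 :- carrier_assigned, route_local.]; rule 16 [hazmat_flag :- route_local, labeled.]. Adds cond_8, hazmat_flag.
Round 4: rule 15 [address_valid :- hazmat_flag, packed.]. Adds address_valid.
Round 5: rule 8 [split_shipment :- address_valid.]. Adds split_shipment.
Round 6: rule 4 [stock_available :- split_shipment, notify_customer.]. Adds stock_available.
Round 7: rule 3 [stock_low :- stock_available, fragile_item.]. Adds stock_low.
cond_8 appears in round 3, so it is derivable.

yes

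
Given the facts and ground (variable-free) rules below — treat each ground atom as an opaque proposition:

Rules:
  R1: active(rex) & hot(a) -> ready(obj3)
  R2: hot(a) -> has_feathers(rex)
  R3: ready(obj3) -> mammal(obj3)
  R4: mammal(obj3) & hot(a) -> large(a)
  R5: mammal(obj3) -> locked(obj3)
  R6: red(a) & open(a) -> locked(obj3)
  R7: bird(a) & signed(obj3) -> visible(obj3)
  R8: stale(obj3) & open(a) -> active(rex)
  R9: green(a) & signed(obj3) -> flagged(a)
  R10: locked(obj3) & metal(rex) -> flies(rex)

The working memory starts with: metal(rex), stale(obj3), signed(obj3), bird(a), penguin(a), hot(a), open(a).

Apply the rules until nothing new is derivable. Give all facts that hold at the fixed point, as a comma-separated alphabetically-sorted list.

active(rex), bird(a), flies(rex), has_feathers(rex), hot(a), large(a), locked(obj3), mammal(obj3), metal(rex), open(a), penguin(a), ready(obj3), signed(obj3), stale(obj3), visible(obj3)

Round 1: R2 [hot(a) -> has_feathers(rex)]; R7 [bird(a) & signed(obj3) -> visible(obj3)]; R8 [stale(obj3) & open(a) -> active(rex)]. New: has_feathers(rex), visible(obj3), active(rex).
Round 2: R1 [active(rex) & hot(a) -> ready(obj3)]. New: ready(obj3).
Round 3: R3 [ready(obj3) -> mammal(obj3)]. New: mammal(obj3).
Round 4: R4 [mammal(obj3) & hot(a) -> large(a)]; R5 [mammal(obj3) -> locked(obj3)]. New: large(a), locked(obj3).
Round 5: R10 [locked(obj3) & metal(rex) -> flies(rex)]. New: flies(rex).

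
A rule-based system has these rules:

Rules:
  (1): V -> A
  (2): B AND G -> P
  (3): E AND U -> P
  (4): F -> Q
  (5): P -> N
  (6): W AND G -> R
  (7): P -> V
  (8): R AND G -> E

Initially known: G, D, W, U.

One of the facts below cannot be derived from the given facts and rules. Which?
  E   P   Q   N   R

Round 1 fires (6), giving R.
Round 2 fires (8), giving E.
Round 3 fires (3), giving P.
Round 4 fires (5), (7), giving N, V.
Round 5 fires (1), giving A.
Derived: E (round 2), N (round 4), P (round 3), R (round 1). Q never appears in any round.

Q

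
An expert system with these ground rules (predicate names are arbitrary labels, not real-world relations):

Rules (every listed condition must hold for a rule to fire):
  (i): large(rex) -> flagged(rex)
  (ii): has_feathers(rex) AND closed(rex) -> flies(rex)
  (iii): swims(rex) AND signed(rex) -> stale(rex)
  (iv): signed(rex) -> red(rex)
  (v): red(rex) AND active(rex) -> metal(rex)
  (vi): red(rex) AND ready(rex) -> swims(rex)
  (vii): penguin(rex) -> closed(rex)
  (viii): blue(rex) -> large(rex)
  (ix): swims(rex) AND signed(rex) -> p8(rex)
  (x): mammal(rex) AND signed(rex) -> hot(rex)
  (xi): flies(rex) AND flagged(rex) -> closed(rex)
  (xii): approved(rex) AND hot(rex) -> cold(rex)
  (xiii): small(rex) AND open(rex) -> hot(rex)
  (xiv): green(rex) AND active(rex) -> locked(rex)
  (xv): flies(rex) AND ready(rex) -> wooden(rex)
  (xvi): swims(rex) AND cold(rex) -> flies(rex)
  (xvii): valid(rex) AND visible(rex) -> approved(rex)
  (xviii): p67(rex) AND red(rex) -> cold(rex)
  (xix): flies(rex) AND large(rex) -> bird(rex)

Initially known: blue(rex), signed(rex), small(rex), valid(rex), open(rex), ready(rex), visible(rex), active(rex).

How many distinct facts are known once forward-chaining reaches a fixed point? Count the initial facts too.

Round 1: (iv) [signed(rex) -> red(rex)]; (viii) [blue(rex) -> large(rex)]; (xiii) [small(rex) AND open(rex) -> hot(rex)]; (xvii) [valid(rex) AND visible(rex) -> approved(rex)]. New: red(rex), large(rex), hot(rex), approved(rex).
Round 2: (i) [large(rex) -> flagged(rex)]; (v) [red(rex) AND active(rex) -> metal(rex)]; (vi) [red(rex) AND ready(rex) -> swims(rex)]; (xii) [approved(rex) AND hot(rex) -> cold(rex)]. New: flagged(rex), metal(rex), swims(rex), cold(rex).
Round 3: (iii) [swims(rex) AND signed(rex) -> stale(rex)]; (ix) [swims(rex) AND signed(rex) -> p8(rex)]; (xvi) [swims(rex) AND cold(rex) -> flies(rex)]. New: stale(rex), p8(rex), flies(rex).
Round 4: (xi) [flies(rex) AND flagged(rex) -> closed(rex)]; (xv) [flies(rex) AND ready(rex) -> wooden(rex)]; (xix) [flies(rex) AND large(rex) -> bird(rex)]. New: closed(rex), wooden(rex), bird(rex).
Closure: {active(rex), approved(rex), bird(rex), blue(rex), closed(rex), cold(rex), flagged(rex), flies(rex), hot(rex), large(rex), metal(rex), open(rex), p8(rex), ready(rex), red(rex), signed(rex), small(rex), stale(rex), swims(rex), valid(rex), visible(rex), wooden(rex)} — 22 facts.

22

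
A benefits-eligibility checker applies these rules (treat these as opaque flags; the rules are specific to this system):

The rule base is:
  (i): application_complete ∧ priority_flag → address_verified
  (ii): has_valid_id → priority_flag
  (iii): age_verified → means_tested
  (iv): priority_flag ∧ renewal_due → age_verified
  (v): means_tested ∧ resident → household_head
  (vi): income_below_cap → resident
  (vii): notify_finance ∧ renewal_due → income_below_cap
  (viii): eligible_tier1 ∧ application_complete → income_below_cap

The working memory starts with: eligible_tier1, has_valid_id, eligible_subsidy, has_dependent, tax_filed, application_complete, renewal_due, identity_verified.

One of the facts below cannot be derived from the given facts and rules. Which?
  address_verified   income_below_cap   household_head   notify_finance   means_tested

Round 1: (ii) [has_valid_id → priority_flag]; (viii) [eligible_tier1 ∧ application_complete → income_below_cap]. New: priority_flag, income_below_cap.
Round 2: (i) [application_complete ∧ priority_flag → address_verified]; (iv) [priority_flag ∧ renewal_due → age_verified]; (vi) [income_below_cap → resident]. New: address_verified, age_verified, resident.
Round 3: (iii) [age_verified → means_tested]. New: means_tested.
Round 4: (v) [means_tested ∧ resident → household_head]. New: household_head.
Derived: means_tested (round 3), address_verified (round 2), income_below_cap (round 1), household_head (round 4). notify_finance never appears in any round.

notify_finance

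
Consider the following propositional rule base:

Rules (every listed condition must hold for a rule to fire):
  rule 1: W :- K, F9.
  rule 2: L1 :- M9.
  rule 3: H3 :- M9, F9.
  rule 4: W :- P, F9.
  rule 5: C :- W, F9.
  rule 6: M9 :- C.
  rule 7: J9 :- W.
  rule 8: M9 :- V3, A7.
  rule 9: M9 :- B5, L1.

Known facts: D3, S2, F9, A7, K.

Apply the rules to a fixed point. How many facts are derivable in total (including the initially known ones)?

[1] rule 1 [W :- K, F9.]. ⇒ new: W.
[2] rule 5 [C :- W, F9.]; rule 7 [J9 :- W.]. ⇒ new: C, J9.
[3] rule 6 [M9 :- C.]. ⇒ new: M9.
[4] rule 2 [L1 :- M9.]; rule 3 [H3 :- M9, F9.]. ⇒ new: L1, H3.
Closure: {A7, C, D3, F9, H3, J9, K, L1, M9, S2, W} — 11 facts.

11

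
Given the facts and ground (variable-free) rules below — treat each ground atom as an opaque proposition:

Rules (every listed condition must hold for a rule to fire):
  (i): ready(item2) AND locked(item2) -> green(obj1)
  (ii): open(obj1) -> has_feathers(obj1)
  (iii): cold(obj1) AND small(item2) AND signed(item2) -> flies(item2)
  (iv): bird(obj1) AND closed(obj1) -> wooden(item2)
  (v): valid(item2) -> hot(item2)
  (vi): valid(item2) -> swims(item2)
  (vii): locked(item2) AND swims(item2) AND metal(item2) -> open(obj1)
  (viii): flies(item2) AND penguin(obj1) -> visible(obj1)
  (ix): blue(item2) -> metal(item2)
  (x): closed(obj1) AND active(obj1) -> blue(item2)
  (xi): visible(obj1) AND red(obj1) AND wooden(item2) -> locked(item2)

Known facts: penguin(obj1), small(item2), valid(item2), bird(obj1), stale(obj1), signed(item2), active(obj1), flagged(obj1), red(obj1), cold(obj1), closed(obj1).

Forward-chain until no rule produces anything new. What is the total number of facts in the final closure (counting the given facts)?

Round 1: (iii) [cold(obj1) AND small(item2) AND signed(item2) -> flies(item2)]; (iv) [bird(obj1) AND closed(obj1) -> wooden(item2)]; (v) [valid(item2) -> hot(item2)]; (vi) [valid(item2) -> swims(item2)]; (x) [closed(obj1) AND active(obj1) -> blue(item2)]. New: flies(item2), wooden(item2), hot(item2), swims(item2), blue(item2).
Round 2: (viii) [flies(item2) AND penguin(obj1) -> visible(obj1)]; (ix) [blue(item2) -> metal(item2)]. New: visible(obj1), metal(item2).
Round 3: (xi) [visible(obj1) AND red(obj1) AND wooden(item2) -> locked(item2)]. New: locked(item2).
Round 4: (vii) [locked(item2) AND swims(item2) AND metal(item2) -> open(obj1)]. New: open(obj1).
Round 5: (ii) [open(obj1) -> has_feathers(obj1)]. New: has_feathers(obj1).
Closure: {active(obj1), bird(obj1), blue(item2), closed(obj1), cold(obj1), flagged(obj1), flies(item2), has_feathers(obj1), hot(item2), locked(item2), metal(item2), open(obj1), penguin(obj1), red(obj1), signed(item2), small(item2), stale(obj1), swims(item2), valid(item2), visible(obj1), wooden(item2)} — 21 facts.

21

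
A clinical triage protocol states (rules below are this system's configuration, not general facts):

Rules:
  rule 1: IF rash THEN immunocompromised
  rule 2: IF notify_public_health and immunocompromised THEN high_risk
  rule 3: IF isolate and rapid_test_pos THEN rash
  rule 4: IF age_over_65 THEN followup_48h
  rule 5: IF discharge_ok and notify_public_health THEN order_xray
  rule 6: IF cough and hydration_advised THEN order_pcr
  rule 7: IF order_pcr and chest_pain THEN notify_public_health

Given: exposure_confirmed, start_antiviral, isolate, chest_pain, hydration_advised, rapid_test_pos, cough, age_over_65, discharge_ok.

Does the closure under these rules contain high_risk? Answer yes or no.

yes

[1] rule 3 [IF isolate and rapid_test_pos THEN rash]; rule 4 [IF age_over_65 THEN followup_48h]; rule 6 [IF cough and hydration_advised THEN order_pcr]. ⇒ new: rash, followup_48h, order_pcr.
[2] rule 1 [IF rash THEN immunocompromised]; rule 7 [IF order_pcr and chest_pain THEN notify_public_health]. ⇒ new: immunocompromised, notify_public_health.
[3] rule 2 [IF notify_public_health and immunocompromised THEN high_risk]; rule 5 [IF discharge_ok and notify_public_health THEN order_xray]. ⇒ new: high_risk, order_xray.
high_risk appears in round 3, so it is derivable.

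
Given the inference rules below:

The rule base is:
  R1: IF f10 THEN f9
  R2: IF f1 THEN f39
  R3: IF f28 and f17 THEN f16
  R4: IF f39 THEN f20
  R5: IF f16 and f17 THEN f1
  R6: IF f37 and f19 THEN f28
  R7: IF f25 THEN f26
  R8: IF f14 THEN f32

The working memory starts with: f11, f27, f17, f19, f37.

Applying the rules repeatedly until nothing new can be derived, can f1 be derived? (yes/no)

[1] R6 [IF f37 and f19 THEN f28]. ⇒ new: f28.
[2] R3 [IF f28 and f17 THEN f16]. ⇒ new: f16.
[3] R5 [IF f16 and f17 THEN f1]. ⇒ new: f1.
[4] R2 [IF f1 THEN f39]. ⇒ new: f39.
[5] R4 [IF f39 THEN f20]. ⇒ new: f20.
f1 appears in round 3, so it is derivable.

yes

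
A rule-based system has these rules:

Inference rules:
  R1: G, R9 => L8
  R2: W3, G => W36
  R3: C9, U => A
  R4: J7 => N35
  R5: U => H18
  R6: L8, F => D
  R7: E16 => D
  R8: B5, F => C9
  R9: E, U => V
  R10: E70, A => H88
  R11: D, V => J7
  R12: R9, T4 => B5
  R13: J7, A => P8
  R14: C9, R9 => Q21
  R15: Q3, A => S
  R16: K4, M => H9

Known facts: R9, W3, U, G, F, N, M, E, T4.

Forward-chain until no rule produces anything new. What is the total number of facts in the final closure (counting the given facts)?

21

Round 1: R1 [G, R9 => L8]; R2 [W3, G => W36]; R5 [U => H18]; R9 [E, U => V]; R12 [R9, T4 => B5]. New: L8, W36, H18, V, B5.
Round 2: R6 [L8, F => D]; R8 [B5, F => C9]. New: D, C9.
Round 3: R3 [C9, U => A]; R11 [D, V => J7]; R14 [C9, R9 => Q21]. New: A, J7, Q21.
Round 4: R4 [J7 => N35]; R13 [J7, A => P8]. New: N35, P8.
Closure: {A, B5, C9, D, E, F, G, H18, J7, L8, M, N, N35, P8, Q21, R9, T4, U, V, W3, W36} — 21 facts.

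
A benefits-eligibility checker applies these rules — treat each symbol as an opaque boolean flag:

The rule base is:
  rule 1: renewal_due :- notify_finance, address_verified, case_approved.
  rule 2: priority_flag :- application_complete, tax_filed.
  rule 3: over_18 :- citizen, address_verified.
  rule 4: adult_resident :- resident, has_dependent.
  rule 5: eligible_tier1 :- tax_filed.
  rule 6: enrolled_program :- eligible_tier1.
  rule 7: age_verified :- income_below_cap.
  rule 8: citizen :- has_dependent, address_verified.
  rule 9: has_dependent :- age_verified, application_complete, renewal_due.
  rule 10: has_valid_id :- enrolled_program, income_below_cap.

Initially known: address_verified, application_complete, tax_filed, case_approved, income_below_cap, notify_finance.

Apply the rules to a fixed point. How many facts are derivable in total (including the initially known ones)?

Round 1: rule 1 [renewal_due :- notify_finance, address_verified, case_approved.]; rule 2 [priority_flag :- application_complete, tax_filed.]; rule 5 [eligible_tier1 :- tax_filed.]; rule 7 [age_verified :- income_below_cap.]. Adds renewal_due, priority_flag, eligible_tier1, age_verified.
Round 2: rule 6 [enrolled_program :- eligible_tier1.]; rule 9 [has_dependent :- age_verified, application_complete, renewal_due.]. Adds enrolled_program, has_dependent.
Round 3: rule 8 [citizen :- has_dependent, address_verified.]; rule 10 [has_valid_id :- enrolled_program, income_below_cap.]. Adds citizen, has_valid_id.
Round 4: rule 3 [over_18 :- citizen, address_verified.]. Adds over_18.
Closure: {address_verified, age_verified, application_complete, case_approved, citizen, eligible_tier1, enrolled_program, has_dependent, has_valid_id, income_below_cap, notify_finance, over_18, priority_flag, renewal_due, tax_filed} — 15 facts.

15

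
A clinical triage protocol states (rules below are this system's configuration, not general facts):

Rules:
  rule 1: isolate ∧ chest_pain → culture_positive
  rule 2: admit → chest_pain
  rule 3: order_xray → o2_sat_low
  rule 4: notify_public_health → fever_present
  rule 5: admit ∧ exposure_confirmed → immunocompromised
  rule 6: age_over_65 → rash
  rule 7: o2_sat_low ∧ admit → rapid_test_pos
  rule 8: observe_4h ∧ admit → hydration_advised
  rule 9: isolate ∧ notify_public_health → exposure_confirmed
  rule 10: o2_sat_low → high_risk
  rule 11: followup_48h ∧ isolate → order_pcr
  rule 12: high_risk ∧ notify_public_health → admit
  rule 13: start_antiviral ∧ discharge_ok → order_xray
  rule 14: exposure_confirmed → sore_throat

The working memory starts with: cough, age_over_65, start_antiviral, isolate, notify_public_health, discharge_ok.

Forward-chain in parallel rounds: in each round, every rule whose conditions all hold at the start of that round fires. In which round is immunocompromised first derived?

Round 1 — rule 4, rule 6, rule 9, rule 13, derive fever_present, rash, exposure_confirmed, order_xray.
Round 2 — rule 3, rule 14, derive o2_sat_low, sore_throat.
Round 3 — rule 10, derive high_risk.
Round 4 — rule 12, derive admit.
Round 5 — rule 2, rule 5, rule 7, derive chest_pain, immunocompromised, rapid_test_pos.
immunocompromised first appears in round 5.

5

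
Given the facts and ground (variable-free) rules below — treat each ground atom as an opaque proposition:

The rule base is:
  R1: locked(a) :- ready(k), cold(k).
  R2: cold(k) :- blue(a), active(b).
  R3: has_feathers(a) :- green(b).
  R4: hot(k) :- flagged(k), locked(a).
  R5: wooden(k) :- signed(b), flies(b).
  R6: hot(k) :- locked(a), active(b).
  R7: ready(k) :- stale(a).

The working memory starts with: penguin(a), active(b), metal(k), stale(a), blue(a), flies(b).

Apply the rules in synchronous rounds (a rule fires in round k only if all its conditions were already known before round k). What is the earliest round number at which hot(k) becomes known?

Round 1 — R2, R7, derive cold(k), ready(k).
Round 2 — R1, derive locked(a).
Round 3 — R6, derive hot(k).
hot(k) first appears in round 3.

3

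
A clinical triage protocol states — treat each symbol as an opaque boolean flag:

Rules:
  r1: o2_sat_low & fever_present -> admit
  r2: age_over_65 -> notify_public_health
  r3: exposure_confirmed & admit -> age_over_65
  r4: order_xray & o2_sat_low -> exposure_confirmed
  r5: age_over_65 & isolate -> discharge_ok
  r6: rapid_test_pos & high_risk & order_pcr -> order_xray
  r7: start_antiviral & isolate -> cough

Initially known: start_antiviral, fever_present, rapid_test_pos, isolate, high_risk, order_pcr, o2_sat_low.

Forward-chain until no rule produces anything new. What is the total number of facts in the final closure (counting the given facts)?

14

Round 1: r1 [o2_sat_low & fever_present -> admit]; r6 [rapid_test_pos & high_risk & order_pcr -> order_xray]; r7 [start_antiviral & isolate -> cough]. Adds admit, order_xray, cough.
Round 2: r4 [order_xray & o2_sat_low -> exposure_confirmed]. Adds exposure_confirmed.
Round 3: r3 [exposure_confirmed & admit -> age_over_65]. Adds age_over_65.
Round 4: r2 [age_over_65 -> notify_public_health]; r5 [age_over_65 & isolate -> discharge_ok]. Adds notify_public_health, discharge_ok.
Closure: {admit, age_over_65, cough, discharge_ok, exposure_confirmed, fever_present, high_risk, isolate, notify_public_health, o2_sat_low, order_pcr, order_xray, rapid_test_pos, start_antiviral} — 14 facts.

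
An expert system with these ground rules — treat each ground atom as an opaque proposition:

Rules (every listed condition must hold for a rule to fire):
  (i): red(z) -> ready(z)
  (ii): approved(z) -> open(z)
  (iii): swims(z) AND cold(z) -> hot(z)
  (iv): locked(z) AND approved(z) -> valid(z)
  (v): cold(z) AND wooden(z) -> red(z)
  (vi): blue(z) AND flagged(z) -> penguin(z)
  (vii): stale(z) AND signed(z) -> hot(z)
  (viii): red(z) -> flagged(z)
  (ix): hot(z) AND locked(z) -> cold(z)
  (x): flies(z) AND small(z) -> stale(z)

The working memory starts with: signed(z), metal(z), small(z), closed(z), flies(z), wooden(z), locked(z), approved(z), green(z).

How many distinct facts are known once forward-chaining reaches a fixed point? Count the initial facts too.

Round 1 fires (ii), (iv), (x), giving open(z), valid(z), stale(z).
Round 2 fires (vii), giving hot(z).
Round 3 fires (ix), giving cold(z).
Round 4 fires (v), giving red(z).
Round 5 fires (i), (viii), giving ready(z), flagged(z).
Closure: {approved(z), closed(z), cold(z), flagged(z), flies(z), green(z), hot(z), locked(z), metal(z), open(z), ready(z), red(z), signed(z), small(z), stale(z), valid(z), wooden(z)} — 17 facts.

17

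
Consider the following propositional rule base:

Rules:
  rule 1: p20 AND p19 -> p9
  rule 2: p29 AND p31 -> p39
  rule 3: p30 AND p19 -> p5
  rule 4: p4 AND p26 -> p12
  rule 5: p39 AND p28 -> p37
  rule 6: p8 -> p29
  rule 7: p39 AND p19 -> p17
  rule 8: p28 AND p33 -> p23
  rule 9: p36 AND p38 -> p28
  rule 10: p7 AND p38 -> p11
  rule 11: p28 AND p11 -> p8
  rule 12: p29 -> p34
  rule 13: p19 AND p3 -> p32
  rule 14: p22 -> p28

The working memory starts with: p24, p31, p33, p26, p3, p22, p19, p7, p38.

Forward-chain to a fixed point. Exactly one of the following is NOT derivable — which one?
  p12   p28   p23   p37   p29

p12

[1] rule 10 [p7 AND p38 -> p11]; rule 13 [p19 AND p3 -> p32]; rule 14 [p22 -> p28]. ⇒ new: p11, p32, p28.
[2] rule 8 [p28 AND p33 -> p23]; rule 11 [p28 AND p11 -> p8]. ⇒ new: p23, p8.
[3] rule 6 [p8 -> p29]. ⇒ new: p29.
[4] rule 2 [p29 AND p31 -> p39]; rule 12 [p29 -> p34]. ⇒ new: p39, p34.
[5] rule 5 [p39 AND p28 -> p37]; rule 7 [p39 AND p19 -> p17]. ⇒ new: p37, p17.
Derived: p28 (round 1), p23 (round 2), p29 (round 3), p37 (round 5). p12 never appears in any round.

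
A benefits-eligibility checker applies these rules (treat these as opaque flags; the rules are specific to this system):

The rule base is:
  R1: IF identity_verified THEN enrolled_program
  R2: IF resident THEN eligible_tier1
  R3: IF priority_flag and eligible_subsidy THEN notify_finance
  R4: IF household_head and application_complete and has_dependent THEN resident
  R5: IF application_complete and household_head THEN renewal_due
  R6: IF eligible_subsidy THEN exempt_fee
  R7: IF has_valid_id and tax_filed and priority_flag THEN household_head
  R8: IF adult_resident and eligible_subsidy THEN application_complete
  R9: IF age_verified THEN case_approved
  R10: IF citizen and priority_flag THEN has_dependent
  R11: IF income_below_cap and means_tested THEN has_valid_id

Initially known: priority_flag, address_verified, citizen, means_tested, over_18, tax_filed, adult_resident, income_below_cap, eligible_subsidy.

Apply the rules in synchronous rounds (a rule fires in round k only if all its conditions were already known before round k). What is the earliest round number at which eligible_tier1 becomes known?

4

Round 1 — R3, R6, R8, R10, R11, derive notify_finance, exempt_fee, application_complete, has_dependent, has_valid_id.
Round 2 — R7, derive household_head.
Round 3 — R4, R5, derive resident, renewal_due.
Round 4 — R2, derive eligible_tier1.
eligible_tier1 first appears in round 4.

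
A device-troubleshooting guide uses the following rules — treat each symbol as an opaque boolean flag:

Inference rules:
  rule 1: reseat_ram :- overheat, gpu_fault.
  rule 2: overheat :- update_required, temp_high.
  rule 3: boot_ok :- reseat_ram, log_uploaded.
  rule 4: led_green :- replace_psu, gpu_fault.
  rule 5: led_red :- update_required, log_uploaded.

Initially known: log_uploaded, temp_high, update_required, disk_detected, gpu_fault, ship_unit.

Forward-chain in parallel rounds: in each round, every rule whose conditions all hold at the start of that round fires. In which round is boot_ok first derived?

3

Round 1: rule 2 [overheat :- update_required, temp_high.]; rule 5 [led_red :- update_required, log_uploaded.]. Adds overheat, led_red.
Round 2: rule 1 [reseat_ram :- overheat, gpu_fault.]. Adds reseat_ram.
Round 3: rule 3 [boot_ok :- reseat_ram, log_uploaded.]. Adds boot_ok.
boot_ok first appears in round 3.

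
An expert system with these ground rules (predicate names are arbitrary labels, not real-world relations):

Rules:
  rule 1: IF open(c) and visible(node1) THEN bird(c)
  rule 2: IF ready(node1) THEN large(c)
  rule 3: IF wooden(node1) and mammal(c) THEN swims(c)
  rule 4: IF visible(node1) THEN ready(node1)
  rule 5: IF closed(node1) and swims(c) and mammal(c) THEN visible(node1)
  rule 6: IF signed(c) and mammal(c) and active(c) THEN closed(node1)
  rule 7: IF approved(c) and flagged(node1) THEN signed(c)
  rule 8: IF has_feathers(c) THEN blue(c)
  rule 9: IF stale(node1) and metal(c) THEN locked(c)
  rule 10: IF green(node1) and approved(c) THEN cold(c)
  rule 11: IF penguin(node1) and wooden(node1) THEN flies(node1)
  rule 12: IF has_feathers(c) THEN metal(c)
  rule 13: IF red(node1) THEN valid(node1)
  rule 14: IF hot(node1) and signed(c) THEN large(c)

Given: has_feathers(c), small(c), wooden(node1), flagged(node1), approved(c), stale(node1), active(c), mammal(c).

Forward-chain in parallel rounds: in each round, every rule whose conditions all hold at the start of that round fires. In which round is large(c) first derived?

Round 1 fires rule 3, rule 7, rule 8, rule 12, giving swims(c), signed(c), blue(c), metal(c).
Round 2 fires rule 6, rule 9, giving closed(node1), locked(c).
Round 3 fires rule 5, giving visible(node1).
Round 4 fires rule 4, giving ready(node1).
Round 5 fires rule 2, giving large(c).
large(c) first appears in round 5.

5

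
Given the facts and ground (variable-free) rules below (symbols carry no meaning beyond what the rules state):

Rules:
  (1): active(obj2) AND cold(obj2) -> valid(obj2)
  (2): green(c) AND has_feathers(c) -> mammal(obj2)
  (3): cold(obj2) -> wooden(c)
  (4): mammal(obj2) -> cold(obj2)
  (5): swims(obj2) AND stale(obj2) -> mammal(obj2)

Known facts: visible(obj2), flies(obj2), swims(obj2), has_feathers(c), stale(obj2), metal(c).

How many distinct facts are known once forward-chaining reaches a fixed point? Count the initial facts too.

9

Round 1: (5) [swims(obj2) AND stale(obj2) -> mammal(obj2)]. New: mammal(obj2).
Round 2: (4) [mammal(obj2) -> cold(obj2)]. New: cold(obj2).
Round 3: (3) [cold(obj2) -> wooden(c)]. New: wooden(c).
Closure: {cold(obj2), flies(obj2), has_feathers(c), mammal(obj2), metal(c), stale(obj2), swims(obj2), visible(obj2), wooden(c)} — 9 facts.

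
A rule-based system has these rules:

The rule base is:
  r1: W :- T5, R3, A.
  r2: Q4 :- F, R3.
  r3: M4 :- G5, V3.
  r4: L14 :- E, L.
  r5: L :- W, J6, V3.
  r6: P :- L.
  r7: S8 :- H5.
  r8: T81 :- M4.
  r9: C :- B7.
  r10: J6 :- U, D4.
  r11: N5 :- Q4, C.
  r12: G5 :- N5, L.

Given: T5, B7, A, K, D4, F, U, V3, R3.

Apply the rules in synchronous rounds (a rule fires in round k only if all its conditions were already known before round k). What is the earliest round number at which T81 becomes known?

5

Round 1: r1 [W :- T5, R3, A.]; r2 [Q4 :- F, R3.]; r9 [C :- B7.]; r10 [J6 :- U, D4.]. Adds W, Q4, C, J6.
Round 2: r5 [L :- W, J6, V3.]; r11 [N5 :- Q4, C.]. Adds L, N5.
Round 3: r6 [P :- L.]; r12 [G5 :- N5, L.]. Adds P, G5.
Round 4: r3 [M4 :- G5, V3.]. Adds M4.
Round 5: r8 [T81 :- M4.]. Adds T81.
T81 first appears in round 5.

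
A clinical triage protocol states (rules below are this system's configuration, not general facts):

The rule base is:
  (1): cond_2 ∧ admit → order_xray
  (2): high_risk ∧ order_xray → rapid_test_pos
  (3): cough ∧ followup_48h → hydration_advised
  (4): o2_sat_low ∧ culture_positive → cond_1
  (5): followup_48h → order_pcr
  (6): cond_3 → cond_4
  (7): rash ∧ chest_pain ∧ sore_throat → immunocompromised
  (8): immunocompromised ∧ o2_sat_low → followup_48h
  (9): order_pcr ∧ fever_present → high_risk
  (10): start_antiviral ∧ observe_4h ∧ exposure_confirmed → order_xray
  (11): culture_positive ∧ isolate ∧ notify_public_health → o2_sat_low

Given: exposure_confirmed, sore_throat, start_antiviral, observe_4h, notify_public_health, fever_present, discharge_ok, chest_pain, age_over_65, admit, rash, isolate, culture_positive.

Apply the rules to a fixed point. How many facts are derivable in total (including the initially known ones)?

21

Round 1: (7) [rash ∧ chest_pain ∧ sore_throat → immunocompromised]; (10) [start_antiviral ∧ observe_4h ∧ exposure_confirmed → order_xray]; (11) [culture_positive ∧ isolate ∧ notify_public_health → o2_sat_low]. Adds immunocompromised, order_xray, o2_sat_low.
Round 2: (4) [o2_sat_low ∧ culture_positive → cond_1]; (8) [immunocompromised ∧ o2_sat_low → followup_48h]. Adds cond_1, followup_48h.
Round 3: (5) [followup_48h → order_pcr]. Adds order_pcr.
Round 4: (9) [order_pcr ∧ fever_present → high_risk]. Adds high_risk.
Round 5: (2) [high_risk ∧ order_xray → rapid_test_pos]. Adds rapid_test_pos.
Closure: {admit, age_over_65, chest_pain, cond_1, culture_positive, discharge_ok, exposure_confirmed, fever_present, followup_48h, high_risk, immunocompromised, isolate, notify_public_health, o2_sat_low, observe_4h, order_pcr, order_xray, rapid_test_pos, rash, sore_throat, start_antiviral} — 21 facts.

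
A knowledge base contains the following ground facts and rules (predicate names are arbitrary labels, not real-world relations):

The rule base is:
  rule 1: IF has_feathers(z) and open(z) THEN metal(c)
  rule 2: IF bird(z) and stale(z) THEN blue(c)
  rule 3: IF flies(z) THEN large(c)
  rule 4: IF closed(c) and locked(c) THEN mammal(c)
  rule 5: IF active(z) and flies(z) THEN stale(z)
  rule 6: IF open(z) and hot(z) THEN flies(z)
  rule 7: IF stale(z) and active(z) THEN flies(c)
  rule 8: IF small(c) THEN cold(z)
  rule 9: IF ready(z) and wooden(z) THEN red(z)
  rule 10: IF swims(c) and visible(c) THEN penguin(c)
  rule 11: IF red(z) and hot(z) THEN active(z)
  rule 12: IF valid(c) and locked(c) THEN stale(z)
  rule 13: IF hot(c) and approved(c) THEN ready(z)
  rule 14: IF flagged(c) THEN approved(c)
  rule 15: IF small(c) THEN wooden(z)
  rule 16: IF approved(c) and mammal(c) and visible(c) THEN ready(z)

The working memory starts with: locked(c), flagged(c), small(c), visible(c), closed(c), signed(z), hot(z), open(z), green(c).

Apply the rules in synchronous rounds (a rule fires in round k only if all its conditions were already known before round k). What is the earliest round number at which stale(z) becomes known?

Round 1: rule 4 [IF closed(c) and locked(c) THEN mammal(c)]; rule 6 [IF open(z) and hot(z) THEN flies(z)]; rule 8 [IF small(c) THEN cold(z)]; rule 14 [IF flagged(c) THEN approved(c)]; rule 15 [IF small(c) THEN wooden(z)]. Adds mammal(c), flies(z), cold(z), approved(c), wooden(z).
Round 2: rule 3 [IF flies(z) THEN large(c)]; rule 16 [IF approved(c) and mammal(c) and visible(c) THEN ready(z)]. Adds large(c), ready(z).
Round 3: rule 9 [IF ready(z) and wooden(z) THEN red(z)]. Adds red(z).
Round 4: rule 11 [IF red(z) and hot(z) THEN active(z)]. Adds active(z).
Round 5: rule 5 [IF active(z) and flies(z) THEN stale(z)]. Adds stale(z).
stale(z) first appears in round 5.

5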